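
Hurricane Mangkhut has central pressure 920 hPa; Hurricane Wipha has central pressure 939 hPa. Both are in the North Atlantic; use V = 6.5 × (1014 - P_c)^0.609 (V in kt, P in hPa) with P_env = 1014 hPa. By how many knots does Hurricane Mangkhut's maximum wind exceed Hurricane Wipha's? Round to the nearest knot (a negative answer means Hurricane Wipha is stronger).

13 kt

Hurricane Mangkhut: ΔP = 94; V ≈ 6.5 × 94^0.609 ≈ 103.41 kt.
Hurricane Wipha: ΔP = 75; V ≈ 6.5 × 75^0.609 ≈ 90.12 kt.
Difference ≈ 103.41 − 90.12 = 13.29 → 13 kt.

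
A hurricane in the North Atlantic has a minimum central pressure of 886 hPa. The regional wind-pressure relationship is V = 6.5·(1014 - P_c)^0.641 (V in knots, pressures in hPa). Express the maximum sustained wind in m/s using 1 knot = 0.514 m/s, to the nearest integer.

ΔP = 1014 − 886 = 128 hPa.
V ≈ 6.5 × 128^0.641 = 6.5 × 22.424 ≈ 145.759 kt.
145.759 × 0.514 ≈ 74.92 m/s → 75 m/s.

75 m/s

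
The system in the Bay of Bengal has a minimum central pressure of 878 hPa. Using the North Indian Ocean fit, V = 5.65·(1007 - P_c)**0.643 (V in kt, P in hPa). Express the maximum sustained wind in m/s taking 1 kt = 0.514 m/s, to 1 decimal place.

ΔP = 1007 − 878 = 129 hPa.
V ≈ 5.65 × 129^0.643 = 5.65 × 22.757 ≈ 128.575 kt.
128.575 × 0.514 ≈ 66.09 m/s → 66.1 m/s.

66.1 m/s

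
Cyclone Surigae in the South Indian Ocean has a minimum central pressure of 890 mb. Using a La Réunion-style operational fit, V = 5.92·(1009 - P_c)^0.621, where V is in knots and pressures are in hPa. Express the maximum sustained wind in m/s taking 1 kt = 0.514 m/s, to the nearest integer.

59 m/s

ΔP = 1009 − 890 = 119 mb.
V ≈ 5.92 × 119^0.621 = 5.92 × 19.450 ≈ 115.143 kt.
115.143 × 0.514 ≈ 59.18 m/s → 59 m/s.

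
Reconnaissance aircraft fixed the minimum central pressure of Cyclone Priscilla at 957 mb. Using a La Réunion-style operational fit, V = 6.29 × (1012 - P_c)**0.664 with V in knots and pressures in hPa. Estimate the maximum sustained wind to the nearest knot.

90 kt

ΔP = 1012 − 957 = 55 mb.
55^0.664 ≈ 14.309.
V ≈ 6.29 × 14.309 ≈ 90.0 kt.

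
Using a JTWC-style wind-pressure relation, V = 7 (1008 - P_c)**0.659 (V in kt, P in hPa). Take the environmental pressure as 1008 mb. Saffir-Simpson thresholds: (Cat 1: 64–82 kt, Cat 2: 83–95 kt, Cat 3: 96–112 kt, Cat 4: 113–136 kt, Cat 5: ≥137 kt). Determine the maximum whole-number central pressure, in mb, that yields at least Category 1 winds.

979 mb

Category 1 begins at V = 64 kt.
Required ΔP = (64/7)^(1/0.659) = 9.143^1.517 ≈ 28.73 mb.
P_c ≤ 1008 − 28.73 = 979.27, so the highest integer P_c is 979 mb.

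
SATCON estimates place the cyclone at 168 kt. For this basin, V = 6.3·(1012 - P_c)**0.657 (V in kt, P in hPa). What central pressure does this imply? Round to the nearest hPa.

ΔP = (V / 6.3)^(1/0.657) = (168/6.3)^1.522.
168/6.3 = 26.667; 26.667^1.522 ≈ 148.06 hPa.
P_c = 1012 − 148.06 = 863.94 ≈ 864 hPa.

864 hPa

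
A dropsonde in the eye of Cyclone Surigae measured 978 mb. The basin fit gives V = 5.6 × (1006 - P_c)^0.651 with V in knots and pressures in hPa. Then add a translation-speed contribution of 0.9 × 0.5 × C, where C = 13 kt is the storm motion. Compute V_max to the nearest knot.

ΔP = 1006 − 978 = 28 mb.
28^0.651 ≈ 8.752.
V ≈ 5.6 × 8.752 ≈ 49.0 kt.
Translation term: 0.9 × 0.5 × 13 = 5.85 kt.
Corrected V ≈ 54.85 kt → 55 kt.

55 kt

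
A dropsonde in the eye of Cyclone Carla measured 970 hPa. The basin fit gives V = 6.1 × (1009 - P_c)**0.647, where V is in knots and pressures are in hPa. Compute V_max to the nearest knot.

65 kt

ΔP = 1009 − 970 = 39 hPa.
39^0.647 ≈ 10.701.
V ≈ 6.1 × 10.701 ≈ 65.3 kt.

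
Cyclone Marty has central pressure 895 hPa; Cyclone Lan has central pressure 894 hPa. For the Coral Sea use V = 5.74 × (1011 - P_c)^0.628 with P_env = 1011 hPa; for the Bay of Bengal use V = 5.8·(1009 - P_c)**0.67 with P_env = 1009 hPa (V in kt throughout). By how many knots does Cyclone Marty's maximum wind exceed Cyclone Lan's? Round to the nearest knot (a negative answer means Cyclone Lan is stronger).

Cyclone Marty: ΔP = 116; V ≈ 5.74 × 116^0.628 ≈ 113.60 kt.
Cyclone Lan: ΔP = 115; V ≈ 5.8 × 115^0.67 ≈ 139.35 kt.
Difference ≈ 113.60 − 139.35 = -25.75 → -26 kt.

-26 kt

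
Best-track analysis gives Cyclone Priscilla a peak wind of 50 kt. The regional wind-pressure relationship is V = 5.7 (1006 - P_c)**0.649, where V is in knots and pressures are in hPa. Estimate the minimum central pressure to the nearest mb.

978 mb

ΔP = (V / 5.7)^(1/0.649) = (50/5.7)^1.541.
50/5.7 = 8.772; 8.772^1.541 ≈ 28.39 mb.
P_c = 1006 − 28.39 = 977.61 ≈ 978 mb.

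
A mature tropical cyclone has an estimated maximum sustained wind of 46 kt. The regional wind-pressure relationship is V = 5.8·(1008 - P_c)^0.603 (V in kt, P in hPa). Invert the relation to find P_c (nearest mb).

977 mb

ΔP = (V / 5.8)^(1/0.603) = (46/5.8)^1.658.
46/5.8 = 7.931; 7.931^1.658 ≈ 31.00 mb.
P_c = 1008 − 31.00 = 977.00 ≈ 977 mb.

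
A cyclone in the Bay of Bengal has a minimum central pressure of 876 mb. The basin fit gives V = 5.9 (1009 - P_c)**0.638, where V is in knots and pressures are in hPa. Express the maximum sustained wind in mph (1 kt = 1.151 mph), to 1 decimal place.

153.8 mph

ΔP = 1009 − 876 = 133 mb.
V ≈ 5.9 × 133^0.638 = 5.9 × 22.647 ≈ 133.619 kt.
133.619 × 1.151 ≈ 153.80 mph → 153.8 mph.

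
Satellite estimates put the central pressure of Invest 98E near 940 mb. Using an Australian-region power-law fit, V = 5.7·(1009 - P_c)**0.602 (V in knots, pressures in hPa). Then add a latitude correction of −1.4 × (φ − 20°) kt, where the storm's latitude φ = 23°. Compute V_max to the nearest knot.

ΔP = 1009 − 940 = 69 mb.
69^0.602 ≈ 12.793.
V ≈ 5.7 × 12.793 ≈ 72.9 kt.
Latitude correction: −1.4 × (23 − 20) = -4.2 kt.
Corrected V ≈ 68.7 kt → 69 kt.

69 kt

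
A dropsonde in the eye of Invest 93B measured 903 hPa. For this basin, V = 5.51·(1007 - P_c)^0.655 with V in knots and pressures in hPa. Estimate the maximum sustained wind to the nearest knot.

ΔP = 1007 − 903 = 104 hPa.
104^0.655 ≈ 20.949.
V ≈ 5.51 × 20.949 ≈ 115.4 kt.

115 kt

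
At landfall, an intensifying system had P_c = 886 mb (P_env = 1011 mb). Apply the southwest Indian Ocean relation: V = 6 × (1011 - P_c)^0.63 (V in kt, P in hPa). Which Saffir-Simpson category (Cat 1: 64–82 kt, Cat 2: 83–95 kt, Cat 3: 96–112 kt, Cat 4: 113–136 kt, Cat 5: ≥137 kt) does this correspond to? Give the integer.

ΔP = 1011 − 886 = 125 mb.
V ≈ 6 × 125^0.63 = 6 × 20.94 ≈ 126 kt.
126 kt falls in the Category 4 band.

4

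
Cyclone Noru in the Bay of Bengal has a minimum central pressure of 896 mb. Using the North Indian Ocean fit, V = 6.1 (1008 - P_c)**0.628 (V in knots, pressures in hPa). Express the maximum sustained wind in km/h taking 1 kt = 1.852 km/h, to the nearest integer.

219 km/h

ΔP = 1008 − 896 = 112 mb.
V ≈ 6.1 × 112^0.628 = 6.1 × 19.360 ≈ 118.097 kt.
118.097 × 1.852 ≈ 218.72 km/h → 219 km/h.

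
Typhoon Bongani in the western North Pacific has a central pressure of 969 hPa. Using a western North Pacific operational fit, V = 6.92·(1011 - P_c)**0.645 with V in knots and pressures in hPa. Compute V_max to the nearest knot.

ΔP = 1011 − 969 = 42 hPa.
42^0.645 ≈ 11.143.
V ≈ 6.92 × 11.143 ≈ 77.1 kt.

77 kt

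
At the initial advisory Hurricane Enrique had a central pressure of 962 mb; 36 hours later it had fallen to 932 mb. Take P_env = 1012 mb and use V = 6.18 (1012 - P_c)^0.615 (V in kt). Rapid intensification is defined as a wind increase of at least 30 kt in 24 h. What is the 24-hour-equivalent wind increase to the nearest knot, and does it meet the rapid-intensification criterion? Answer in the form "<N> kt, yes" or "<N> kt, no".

15 kt, no

V₁: ΔP = 50, V ≈ 6.18 × 50^0.615 ≈ 68.53 kt.
V₂: ΔP = 80, V ≈ 6.18 × 80^0.615 ≈ 91.49 kt.
ΔV over 36 h = 22.96 kt → 24 h equivalent = 22.96 × 24/36 ≈ 15.31 kt.
15 kt < 30 kt ⇒ not rapid intensification.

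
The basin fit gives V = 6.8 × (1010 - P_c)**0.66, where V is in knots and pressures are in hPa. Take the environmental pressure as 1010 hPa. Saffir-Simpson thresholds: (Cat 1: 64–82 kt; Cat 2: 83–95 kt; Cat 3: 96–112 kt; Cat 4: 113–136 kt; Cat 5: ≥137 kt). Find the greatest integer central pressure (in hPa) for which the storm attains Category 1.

Category 1 begins at V = 64 kt.
Required ΔP = (64/6.8)^(1/0.66) = 9.412^1.515 ≈ 29.87 hPa.
P_c ≤ 1010 − 29.87 = 980.13, so the highest integer P_c is 980 hPa.

980 hPa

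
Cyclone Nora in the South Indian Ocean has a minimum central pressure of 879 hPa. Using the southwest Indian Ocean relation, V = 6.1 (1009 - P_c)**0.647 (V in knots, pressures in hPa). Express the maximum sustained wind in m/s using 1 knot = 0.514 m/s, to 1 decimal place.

73.1 m/s

ΔP = 1009 − 879 = 130 hPa.
V ≈ 6.1 × 130^0.647 = 6.1 × 23.320 ≈ 142.250 kt.
142.250 × 0.514 ≈ 73.12 m/s → 73.1 m/s.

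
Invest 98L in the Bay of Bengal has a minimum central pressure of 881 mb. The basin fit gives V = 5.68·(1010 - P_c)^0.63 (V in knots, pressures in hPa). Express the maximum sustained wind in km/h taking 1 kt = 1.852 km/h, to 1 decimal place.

ΔP = 1010 − 881 = 129 mb.
V ≈ 5.68 × 129^0.63 = 5.68 × 21.363 ≈ 121.344 kt.
121.344 × 1.852 ≈ 224.73 km/h → 224.7 km/h.

224.7 km/h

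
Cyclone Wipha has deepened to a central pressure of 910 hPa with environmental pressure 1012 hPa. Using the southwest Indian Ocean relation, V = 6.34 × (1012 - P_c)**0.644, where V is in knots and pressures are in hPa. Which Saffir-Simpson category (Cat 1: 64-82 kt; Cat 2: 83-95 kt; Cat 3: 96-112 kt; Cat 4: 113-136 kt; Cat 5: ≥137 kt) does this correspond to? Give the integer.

ΔP = 1012 − 910 = 102 hPa.
V ≈ 6.34 × 102^0.644 = 6.34 × 19.66 ≈ 125 kt.
125 kt falls in the Category 4 band.

4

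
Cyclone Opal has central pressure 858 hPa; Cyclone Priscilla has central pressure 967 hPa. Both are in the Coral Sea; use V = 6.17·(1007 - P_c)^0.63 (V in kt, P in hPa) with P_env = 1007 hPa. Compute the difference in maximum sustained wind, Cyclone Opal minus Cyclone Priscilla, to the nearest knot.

Cyclone Opal: ΔP = 149; V ≈ 6.17 × 149^0.63 ≈ 144.34 kt.
Cyclone Priscilla: ΔP = 40; V ≈ 6.17 × 40^0.63 ≈ 63.04 kt.
Difference ≈ 144.34 − 63.04 = 81.30 → 81 kt.

81 kt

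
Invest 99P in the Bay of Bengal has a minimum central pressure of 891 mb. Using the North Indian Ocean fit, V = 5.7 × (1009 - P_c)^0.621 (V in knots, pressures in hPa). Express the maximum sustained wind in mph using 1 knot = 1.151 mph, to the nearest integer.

127 mph

ΔP = 1009 − 891 = 118 mb.
V ≈ 5.7 × 118^0.621 = 5.7 × 19.348 ≈ 110.284 kt.
110.284 × 1.151 ≈ 126.94 mph → 127 mph.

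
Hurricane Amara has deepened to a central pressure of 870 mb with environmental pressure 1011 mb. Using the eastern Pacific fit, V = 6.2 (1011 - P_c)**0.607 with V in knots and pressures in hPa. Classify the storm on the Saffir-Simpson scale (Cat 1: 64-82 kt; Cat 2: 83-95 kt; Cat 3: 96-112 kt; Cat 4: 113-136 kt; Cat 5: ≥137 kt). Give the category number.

4

ΔP = 1011 − 870 = 141 mb.
V ≈ 6.2 × 141^0.607 = 6.2 × 20.16 ≈ 125 kt.
125 kt falls in the Category 4 band.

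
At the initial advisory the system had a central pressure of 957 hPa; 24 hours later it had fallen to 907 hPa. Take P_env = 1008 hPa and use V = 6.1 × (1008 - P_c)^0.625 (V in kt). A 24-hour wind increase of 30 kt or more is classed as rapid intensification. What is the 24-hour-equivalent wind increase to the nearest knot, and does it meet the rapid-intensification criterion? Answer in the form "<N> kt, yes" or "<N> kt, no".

38 kt, yes

V₁: ΔP = 51, V ≈ 6.1 × 51^0.625 ≈ 71.21 kt.
V₂: ΔP = 101, V ≈ 6.1 × 101^0.625 ≈ 109.15 kt.
ΔV over 24 h = 37.94 kt → 24 h equivalent = 37.94 × 24/24 ≈ 37.94 kt.
38 kt ≥ 30 kt ⇒ rapid intensification.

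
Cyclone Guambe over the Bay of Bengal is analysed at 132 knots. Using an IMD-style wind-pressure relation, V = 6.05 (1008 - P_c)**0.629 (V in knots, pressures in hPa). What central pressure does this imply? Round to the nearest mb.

ΔP = (V / 6.05)^(1/0.629) = (132/6.05)^1.590.
132/6.05 = 21.818; 21.818^1.590 ≈ 134.43 mb.
P_c = 1008 − 134.43 = 873.57 ≈ 874 mb.

874 mb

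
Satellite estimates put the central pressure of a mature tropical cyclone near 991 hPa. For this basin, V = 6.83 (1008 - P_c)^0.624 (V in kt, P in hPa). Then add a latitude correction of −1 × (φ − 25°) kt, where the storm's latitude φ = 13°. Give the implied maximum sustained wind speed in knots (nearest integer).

52 kt

ΔP = 1008 − 991 = 17 hPa.
17^0.624 ≈ 5.859.
V ≈ 6.83 × 5.859 ≈ 40.0 kt.
Latitude correction: −1 × (13 − 25) = 12 kt.
Corrected V ≈ 52 kt → 52 kt.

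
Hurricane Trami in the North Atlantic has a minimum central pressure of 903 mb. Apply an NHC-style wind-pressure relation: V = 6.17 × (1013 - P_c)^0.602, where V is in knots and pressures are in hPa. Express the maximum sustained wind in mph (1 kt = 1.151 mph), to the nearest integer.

120 mph

ΔP = 1013 − 903 = 110 mb.
V ≈ 6.17 × 110^0.602 = 6.17 × 16.940 ≈ 104.521 kt.
104.521 × 1.151 ≈ 120.30 mph → 120 mph.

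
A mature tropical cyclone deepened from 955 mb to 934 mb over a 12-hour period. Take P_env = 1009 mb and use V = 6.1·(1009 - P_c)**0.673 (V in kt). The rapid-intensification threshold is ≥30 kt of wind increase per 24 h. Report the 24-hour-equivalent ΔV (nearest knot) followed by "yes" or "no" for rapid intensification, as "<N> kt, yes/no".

44 kt, yes

V₁: ΔP = 54, V ≈ 6.1 × 54^0.673 ≈ 89.38 kt.
V₂: ΔP = 75, V ≈ 6.1 × 75^0.673 ≈ 111.49 kt.
ΔV over 12 h = 22.11 kt → 24 h equivalent = 22.11 × 24/12 ≈ 44.22 kt.
44 kt ≥ 30 kt ⇒ rapid intensification.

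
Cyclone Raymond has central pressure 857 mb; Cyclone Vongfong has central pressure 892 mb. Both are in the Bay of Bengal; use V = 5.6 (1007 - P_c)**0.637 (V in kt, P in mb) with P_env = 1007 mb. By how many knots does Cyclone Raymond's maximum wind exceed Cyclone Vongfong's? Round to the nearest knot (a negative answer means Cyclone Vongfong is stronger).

21 kt

Cyclone Raymond: ΔP = 150; V ≈ 5.6 × 150^0.637 ≈ 136.26 kt.
Cyclone Vongfong: ΔP = 115; V ≈ 5.6 × 115^0.637 ≈ 115.04 kt.
Difference ≈ 136.26 − 115.04 = 21.22 → 21 kt.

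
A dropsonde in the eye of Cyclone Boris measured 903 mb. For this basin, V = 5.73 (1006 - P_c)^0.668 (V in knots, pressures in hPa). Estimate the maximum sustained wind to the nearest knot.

ΔP = 1006 − 903 = 103 mb.
103^0.668 ≈ 22.109.
V ≈ 5.73 × 22.109 ≈ 126.7 kt.

127 kt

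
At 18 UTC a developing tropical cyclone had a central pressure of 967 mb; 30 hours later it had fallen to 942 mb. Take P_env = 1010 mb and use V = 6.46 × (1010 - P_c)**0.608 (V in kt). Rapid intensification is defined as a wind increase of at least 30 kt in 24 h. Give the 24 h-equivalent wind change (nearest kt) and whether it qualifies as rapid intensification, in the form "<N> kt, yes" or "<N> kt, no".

16 kt, no

V₁: ΔP = 43, V ≈ 6.46 × 43^0.608 ≈ 63.59 kt.
V₂: ΔP = 68, V ≈ 6.46 × 68^0.608 ≈ 84.02 kt.
ΔV over 30 h = 20.43 kt → 24 h equivalent = 20.43 × 24/30 ≈ 16.34 kt.
16 kt < 30 kt ⇒ not rapid intensification.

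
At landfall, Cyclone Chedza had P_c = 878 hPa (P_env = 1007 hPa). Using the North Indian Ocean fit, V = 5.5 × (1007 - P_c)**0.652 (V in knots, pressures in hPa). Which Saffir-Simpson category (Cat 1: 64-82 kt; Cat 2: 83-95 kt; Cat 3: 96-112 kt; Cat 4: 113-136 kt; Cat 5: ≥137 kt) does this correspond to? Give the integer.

4

ΔP = 1007 − 878 = 129 hPa.
V ≈ 5.5 × 129^0.652 = 5.5 × 23.77 ≈ 131 kt.
131 kt falls in the Category 4 band.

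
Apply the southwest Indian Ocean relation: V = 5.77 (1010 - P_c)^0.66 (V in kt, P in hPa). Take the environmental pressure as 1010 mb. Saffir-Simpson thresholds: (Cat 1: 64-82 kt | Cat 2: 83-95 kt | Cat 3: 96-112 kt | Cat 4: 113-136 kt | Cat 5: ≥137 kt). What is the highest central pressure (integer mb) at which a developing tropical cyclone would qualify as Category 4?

Category 4 begins at V = 113 kt.
Required ΔP = (113/5.77)^(1/0.66) = 19.584^1.515 ≈ 90.66 mb.
P_c ≤ 1010 − 90.66 = 919.34, so the highest integer P_c is 919 mb.

919 mb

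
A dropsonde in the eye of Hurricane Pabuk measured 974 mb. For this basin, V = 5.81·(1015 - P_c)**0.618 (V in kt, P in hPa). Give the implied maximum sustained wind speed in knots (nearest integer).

ΔP = 1015 − 974 = 41 mb.
41^0.618 ≈ 9.924.
V ≈ 5.81 × 9.924 ≈ 57.7 kt.

58 kt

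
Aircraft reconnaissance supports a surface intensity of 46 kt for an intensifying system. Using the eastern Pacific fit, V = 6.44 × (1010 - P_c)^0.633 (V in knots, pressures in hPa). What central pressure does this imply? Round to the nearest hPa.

988 hPa

ΔP = (V / 6.44)^(1/0.633) = (46/6.44)^1.580.
46/6.44 = 7.143; 7.143^1.580 ≈ 22.33 hPa.
P_c = 1010 − 22.33 = 987.67 ≈ 988 hPa.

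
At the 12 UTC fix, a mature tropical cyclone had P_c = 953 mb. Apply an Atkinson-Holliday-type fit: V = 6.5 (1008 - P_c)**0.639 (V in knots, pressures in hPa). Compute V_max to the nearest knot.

84 kt

ΔP = 1008 − 953 = 55 mb.
55^0.639 ≈ 12.945.
V ≈ 6.5 × 12.945 ≈ 84.1 kt.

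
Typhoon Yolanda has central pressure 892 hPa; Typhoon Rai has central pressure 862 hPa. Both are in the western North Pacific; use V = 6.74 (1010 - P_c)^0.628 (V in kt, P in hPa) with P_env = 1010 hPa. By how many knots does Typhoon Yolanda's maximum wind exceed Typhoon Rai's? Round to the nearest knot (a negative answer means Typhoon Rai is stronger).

-21 kt

Typhoon Yolanda: ΔP = 118; V ≈ 6.74 × 118^0.628 ≈ 134.83 kt.
Typhoon Rai: ΔP = 148; V ≈ 6.74 × 148^0.628 ≈ 155.45 kt.
Difference ≈ 134.83 − 155.45 = -20.62 → -21 kt.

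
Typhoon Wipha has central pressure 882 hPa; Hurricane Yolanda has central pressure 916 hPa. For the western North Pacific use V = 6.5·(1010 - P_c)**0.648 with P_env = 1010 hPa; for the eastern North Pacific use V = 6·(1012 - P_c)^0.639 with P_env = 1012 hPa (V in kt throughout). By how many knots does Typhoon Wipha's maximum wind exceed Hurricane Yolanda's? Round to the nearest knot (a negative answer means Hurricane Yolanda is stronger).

Typhoon Wipha: ΔP = 128; V ≈ 6.5 × 128^0.648 ≈ 150.79 kt.
Hurricane Yolanda: ΔP = 96; V ≈ 6 × 96^0.639 ≈ 110.87 kt.
Difference ≈ 150.79 − 110.87 = 39.92 → 40 kt.

40 kt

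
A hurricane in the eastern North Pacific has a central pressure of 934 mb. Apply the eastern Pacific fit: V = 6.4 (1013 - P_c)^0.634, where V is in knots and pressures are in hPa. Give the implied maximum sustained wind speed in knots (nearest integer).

ΔP = 1013 − 934 = 79 mb.
79^0.634 ≈ 15.962.
V ≈ 6.4 × 15.962 ≈ 102.2 kt.

102 kt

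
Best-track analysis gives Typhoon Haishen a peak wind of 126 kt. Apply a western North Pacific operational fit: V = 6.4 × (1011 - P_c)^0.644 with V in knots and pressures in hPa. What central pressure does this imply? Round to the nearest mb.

909 mb

ΔP = (V / 6.4)^(1/0.644) = (126/6.4)^1.553.
126/6.4 = 19.688; 19.688^1.553 ≈ 102.24 mb.
P_c = 1011 − 102.24 = 908.76 ≈ 909 mb.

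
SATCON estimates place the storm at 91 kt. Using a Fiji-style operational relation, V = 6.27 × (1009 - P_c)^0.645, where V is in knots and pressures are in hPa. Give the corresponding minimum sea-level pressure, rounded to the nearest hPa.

946 hPa

ΔP = (V / 6.27)^(1/0.645) = (91/6.27)^1.550.
91/6.27 = 14.514; 14.514^1.550 ≈ 63.27 hPa.
P_c = 1009 − 63.27 = 945.73 ≈ 946 hPa.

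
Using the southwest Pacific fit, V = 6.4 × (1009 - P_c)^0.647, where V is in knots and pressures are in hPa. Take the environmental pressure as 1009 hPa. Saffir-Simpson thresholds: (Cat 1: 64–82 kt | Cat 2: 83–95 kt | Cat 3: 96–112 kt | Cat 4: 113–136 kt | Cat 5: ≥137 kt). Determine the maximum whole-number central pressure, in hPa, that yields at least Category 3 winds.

943 hPa

Category 3 begins at V = 96 kt.
Required ΔP = (96/6.4)^(1/0.647) = 15.000^1.546 ≈ 65.73 hPa.
P_c ≤ 1009 − 65.73 = 943.27, so the highest integer P_c is 943 hPa.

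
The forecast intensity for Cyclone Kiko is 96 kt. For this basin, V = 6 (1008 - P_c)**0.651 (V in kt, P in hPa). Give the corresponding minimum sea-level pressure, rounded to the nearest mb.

ΔP = (V / 6)^(1/0.651) = (96/6)^1.536.
96/6 = 16.000; 16.000^1.536 ≈ 70.74 mb.
P_c = 1008 − 70.74 = 937.26 ≈ 937 mb.

937 mb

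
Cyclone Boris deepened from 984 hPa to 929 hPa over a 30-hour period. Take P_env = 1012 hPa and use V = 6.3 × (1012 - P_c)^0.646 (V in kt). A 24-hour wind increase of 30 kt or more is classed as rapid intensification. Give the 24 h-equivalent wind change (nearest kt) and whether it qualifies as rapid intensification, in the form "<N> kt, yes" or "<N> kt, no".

V₁: ΔP = 28, V ≈ 6.3 × 28^0.646 ≈ 54.23 kt.
V₂: ΔP = 83, V ≈ 6.3 × 83^0.646 ≈ 109.41 kt.
ΔV over 30 h = 55.18 kt → 24 h equivalent = 55.18 × 24/30 ≈ 44.14 kt.
44 kt ≥ 30 kt ⇒ rapid intensification.

44 kt, yes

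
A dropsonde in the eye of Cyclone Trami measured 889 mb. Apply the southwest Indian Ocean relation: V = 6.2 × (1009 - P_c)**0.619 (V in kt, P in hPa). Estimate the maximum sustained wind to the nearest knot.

120 kt

ΔP = 1009 − 889 = 120 mb.
120^0.619 ≈ 19.365.
V ≈ 6.2 × 19.365 ≈ 120.1 kt.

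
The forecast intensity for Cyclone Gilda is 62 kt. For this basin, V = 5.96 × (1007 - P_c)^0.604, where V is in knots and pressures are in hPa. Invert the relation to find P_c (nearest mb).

ΔP = (V / 5.96)^(1/0.604) = (62/5.96)^1.656.
62/5.96 = 10.403; 10.403^1.656 ≈ 48.31 mb.
P_c = 1007 − 48.31 = 958.69 ≈ 959 mb.

959 mb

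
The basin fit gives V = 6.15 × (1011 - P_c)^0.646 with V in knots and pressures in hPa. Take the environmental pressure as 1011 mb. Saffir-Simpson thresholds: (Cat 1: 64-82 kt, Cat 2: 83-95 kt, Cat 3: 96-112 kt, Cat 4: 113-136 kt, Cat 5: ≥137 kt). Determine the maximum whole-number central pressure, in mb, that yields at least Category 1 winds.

Category 1 begins at V = 64 kt.
Required ΔP = (64/6.15)^(1/0.646) = 10.407^1.548 ≈ 37.56 mb.
P_c ≤ 1011 − 37.56 = 973.44, so the highest integer P_c is 973 mb.

973 mb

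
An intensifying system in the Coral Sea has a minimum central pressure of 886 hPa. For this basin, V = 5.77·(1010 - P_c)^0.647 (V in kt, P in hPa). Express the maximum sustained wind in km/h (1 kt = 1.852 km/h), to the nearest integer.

ΔP = 1010 − 886 = 124 hPa.
V ≈ 5.77 × 124^0.647 = 5.77 × 22.617 ≈ 130.503 kt.
130.503 × 1.852 ≈ 241.69 km/h → 242 km/h.

242 km/h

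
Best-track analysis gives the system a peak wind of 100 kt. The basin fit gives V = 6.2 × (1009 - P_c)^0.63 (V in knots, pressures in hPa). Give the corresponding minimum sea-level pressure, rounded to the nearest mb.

ΔP = (V / 6.2)^(1/0.63) = (100/6.2)^1.587.
100/6.2 = 16.129; 16.129^1.587 ≈ 82.57 mb.
P_c = 1009 − 82.57 = 926.43 ≈ 926 mb.

926 mb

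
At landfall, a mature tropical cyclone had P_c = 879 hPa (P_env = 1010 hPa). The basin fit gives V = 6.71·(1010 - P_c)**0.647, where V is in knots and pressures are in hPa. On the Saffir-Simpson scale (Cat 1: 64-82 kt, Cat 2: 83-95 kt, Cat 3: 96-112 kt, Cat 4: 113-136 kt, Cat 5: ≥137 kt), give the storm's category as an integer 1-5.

5

ΔP = 1010 − 879 = 131 hPa.
V ≈ 6.71 × 131^0.647 = 6.71 × 23.44 ≈ 157 kt.
157 kt falls in the Category 5 band.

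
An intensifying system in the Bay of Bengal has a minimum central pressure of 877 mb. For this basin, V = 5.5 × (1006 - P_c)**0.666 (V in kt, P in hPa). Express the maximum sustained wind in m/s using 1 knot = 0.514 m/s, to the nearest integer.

72 m/s

ΔP = 1006 − 877 = 129 mb.
V ≈ 5.5 × 129^0.666 = 5.5 × 25.448 ≈ 139.964 kt.
139.964 × 0.514 ≈ 71.94 m/s → 72 m/s.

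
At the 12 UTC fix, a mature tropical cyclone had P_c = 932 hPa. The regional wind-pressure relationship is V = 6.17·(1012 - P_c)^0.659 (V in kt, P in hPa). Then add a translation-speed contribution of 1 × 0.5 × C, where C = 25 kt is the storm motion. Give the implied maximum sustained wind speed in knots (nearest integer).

123 kt

ΔP = 1012 − 932 = 80 hPa.
80^0.659 ≈ 17.953.
V ≈ 6.17 × 17.953 ≈ 110.8 kt.
Translation term: 1 × 0.5 × 25 = 12.5 kt.
Corrected V ≈ 123.3 kt → 123 kt.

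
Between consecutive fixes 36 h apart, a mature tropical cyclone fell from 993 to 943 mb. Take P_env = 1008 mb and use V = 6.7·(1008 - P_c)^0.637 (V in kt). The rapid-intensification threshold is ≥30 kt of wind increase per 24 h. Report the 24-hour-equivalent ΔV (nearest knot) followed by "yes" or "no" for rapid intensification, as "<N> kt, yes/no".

39 kt, yes

V₁: ΔP = 15, V ≈ 6.7 × 15^0.637 ≈ 37.60 kt.
V₂: ΔP = 65, V ≈ 6.7 × 65^0.637 ≈ 95.70 kt.
ΔV over 36 h = 58.10 kt → 24 h equivalent = 58.10 × 24/36 ≈ 38.73 kt.
39 kt ≥ 30 kt ⇒ rapid intensification.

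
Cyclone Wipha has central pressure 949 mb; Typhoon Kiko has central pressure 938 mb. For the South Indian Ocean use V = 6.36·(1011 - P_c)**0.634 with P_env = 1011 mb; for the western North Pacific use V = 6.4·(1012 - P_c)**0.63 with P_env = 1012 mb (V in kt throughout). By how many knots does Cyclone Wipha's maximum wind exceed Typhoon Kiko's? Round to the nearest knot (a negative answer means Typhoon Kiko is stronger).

Cyclone Wipha: ΔP = 62; V ≈ 6.36 × 62^0.634 ≈ 87.06 kt.
Typhoon Kiko: ΔP = 74; V ≈ 6.4 × 74^0.63 ≈ 96.34 kt.
Difference ≈ 87.06 − 96.34 = -9.28 → -9 kt.

-9 kt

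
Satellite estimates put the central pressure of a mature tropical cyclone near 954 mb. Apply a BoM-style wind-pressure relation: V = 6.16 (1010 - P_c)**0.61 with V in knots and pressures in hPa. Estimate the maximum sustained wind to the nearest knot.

72 kt

ΔP = 1010 − 954 = 56 mb.
56^0.61 ≈ 11.652.
V ≈ 6.16 × 11.652 ≈ 71.8 kt.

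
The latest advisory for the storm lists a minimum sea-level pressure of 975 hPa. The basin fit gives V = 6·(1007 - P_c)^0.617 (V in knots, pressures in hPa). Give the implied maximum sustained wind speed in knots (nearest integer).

51 kt

ΔP = 1007 − 975 = 32 hPa.
32^0.617 ≈ 8.486.
V ≈ 6 × 8.486 ≈ 50.9 kt.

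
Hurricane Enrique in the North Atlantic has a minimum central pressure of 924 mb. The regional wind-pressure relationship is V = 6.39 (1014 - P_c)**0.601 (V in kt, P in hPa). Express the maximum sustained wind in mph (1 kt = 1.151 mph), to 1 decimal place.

ΔP = 1014 − 924 = 90 mb.
V ≈ 6.39 × 90^0.601 = 6.39 × 14.945 ≈ 95.499 kt.
95.499 × 1.151 ≈ 109.92 mph → 109.9 mph.

109.9 mph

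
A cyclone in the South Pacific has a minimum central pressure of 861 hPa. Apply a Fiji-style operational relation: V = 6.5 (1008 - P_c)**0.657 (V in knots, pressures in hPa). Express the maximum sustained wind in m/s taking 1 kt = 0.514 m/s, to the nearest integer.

ΔP = 1008 − 861 = 147 hPa.
V ≈ 6.5 × 147^0.657 = 6.5 × 26.542 ≈ 172.521 kt.
172.521 × 0.514 ≈ 88.68 m/s → 89 m/s.

89 m/s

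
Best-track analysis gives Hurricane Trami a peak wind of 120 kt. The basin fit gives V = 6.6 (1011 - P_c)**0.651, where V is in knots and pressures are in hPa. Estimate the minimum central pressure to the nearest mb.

ΔP = (V / 6.6)^(1/0.651) = (120/6.6)^1.536.
120/6.6 = 18.182; 18.182^1.536 ≈ 86.08 mb.
P_c = 1011 − 86.08 = 924.92 ≈ 925 mb.

925 mb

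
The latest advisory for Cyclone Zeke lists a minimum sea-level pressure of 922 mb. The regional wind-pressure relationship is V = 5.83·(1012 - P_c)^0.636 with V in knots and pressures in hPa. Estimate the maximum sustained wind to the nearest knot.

102 kt

ΔP = 1012 − 922 = 90 mb.
90^0.636 ≈ 17.494.
V ≈ 5.83 × 17.494 ≈ 102.0 kt.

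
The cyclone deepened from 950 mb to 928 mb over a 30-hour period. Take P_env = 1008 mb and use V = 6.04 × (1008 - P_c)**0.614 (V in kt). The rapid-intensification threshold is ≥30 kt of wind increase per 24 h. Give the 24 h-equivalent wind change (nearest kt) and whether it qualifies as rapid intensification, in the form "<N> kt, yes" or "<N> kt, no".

13 kt, no

V₁: ΔP = 58, V ≈ 6.04 × 58^0.614 ≈ 73.08 kt.
V₂: ΔP = 80, V ≈ 6.04 × 80^0.614 ≈ 89.03 kt.
ΔV over 30 h = 15.95 kt → 24 h equivalent = 15.95 × 24/30 ≈ 12.76 kt.
13 kt < 30 kt ⇒ not rapid intensification.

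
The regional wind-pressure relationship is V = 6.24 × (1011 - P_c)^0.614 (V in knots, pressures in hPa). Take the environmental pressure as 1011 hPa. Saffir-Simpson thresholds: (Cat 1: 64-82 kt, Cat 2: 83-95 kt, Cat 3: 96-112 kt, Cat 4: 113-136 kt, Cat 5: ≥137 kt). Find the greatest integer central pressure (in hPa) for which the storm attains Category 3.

Category 3 begins at V = 96 kt.
Required ΔP = (96/6.24)^(1/0.614) = 15.385^1.629 ≈ 85.78 hPa.
P_c ≤ 1011 − 85.78 = 925.22, so the highest integer P_c is 925 hPa.

925 hPa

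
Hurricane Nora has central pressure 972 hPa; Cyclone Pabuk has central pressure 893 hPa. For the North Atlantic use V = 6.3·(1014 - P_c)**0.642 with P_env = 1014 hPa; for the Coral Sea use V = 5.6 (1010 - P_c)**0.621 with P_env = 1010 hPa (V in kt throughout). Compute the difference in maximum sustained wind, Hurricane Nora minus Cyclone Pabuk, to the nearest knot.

-38 kt

Hurricane Nora: ΔP = 42; V ≈ 6.3 × 42^0.642 ≈ 69.42 kt.
Cyclone Pabuk: ΔP = 117; V ≈ 5.6 × 117^0.621 ≈ 107.78 kt.
Difference ≈ 69.42 − 107.78 = -38.36 → -38 kt.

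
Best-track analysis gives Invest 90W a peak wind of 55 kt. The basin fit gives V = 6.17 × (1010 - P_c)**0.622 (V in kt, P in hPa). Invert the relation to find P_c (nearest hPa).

ΔP = (V / 6.17)^(1/0.622) = (55/6.17)^1.608.
55/6.17 = 8.914; 8.914^1.608 ≈ 33.69 hPa.
P_c = 1010 − 33.69 = 976.31 ≈ 976 hPa.

976 hPa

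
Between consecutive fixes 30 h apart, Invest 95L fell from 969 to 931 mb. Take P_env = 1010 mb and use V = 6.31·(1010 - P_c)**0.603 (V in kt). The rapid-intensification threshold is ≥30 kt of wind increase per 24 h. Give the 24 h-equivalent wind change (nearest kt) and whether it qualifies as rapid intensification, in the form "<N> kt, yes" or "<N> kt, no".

V₁: ΔP = 41, V ≈ 6.31 × 41^0.603 ≈ 59.23 kt.
V₂: ΔP = 79, V ≈ 6.31 × 79^0.603 ≈ 87.96 kt.
ΔV over 30 h = 28.73 kt → 24 h equivalent = 28.73 × 24/30 ≈ 22.98 kt.
23 kt < 30 kt ⇒ not rapid intensification.

23 kt, no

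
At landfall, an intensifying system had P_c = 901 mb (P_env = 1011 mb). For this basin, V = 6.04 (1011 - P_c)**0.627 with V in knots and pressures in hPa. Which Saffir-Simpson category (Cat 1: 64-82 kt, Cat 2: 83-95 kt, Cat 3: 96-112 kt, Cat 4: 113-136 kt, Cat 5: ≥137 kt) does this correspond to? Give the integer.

4

ΔP = 1011 − 901 = 110 mb.
V ≈ 6.04 × 110^0.627 = 6.04 × 19.05 ≈ 115 kt.
115 kt falls in the Category 4 band.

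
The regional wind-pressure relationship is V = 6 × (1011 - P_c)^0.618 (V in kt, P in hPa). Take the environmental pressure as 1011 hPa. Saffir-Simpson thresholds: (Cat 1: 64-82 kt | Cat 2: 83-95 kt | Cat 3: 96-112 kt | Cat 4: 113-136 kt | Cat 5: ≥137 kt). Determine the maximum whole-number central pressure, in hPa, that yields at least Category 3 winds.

Category 3 begins at V = 96 kt.
Required ΔP = (96/6)^(1/0.618) = 16.000^1.618 ≈ 88.80 hPa.
P_c ≤ 1011 − 88.80 = 922.20, so the highest integer P_c is 922 hPa.

922 hPa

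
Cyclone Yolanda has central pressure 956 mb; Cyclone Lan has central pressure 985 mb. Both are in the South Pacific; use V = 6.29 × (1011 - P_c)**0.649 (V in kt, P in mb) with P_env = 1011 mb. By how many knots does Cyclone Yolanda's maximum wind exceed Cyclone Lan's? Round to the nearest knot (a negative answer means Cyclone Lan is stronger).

33 kt

Cyclone Yolanda: ΔP = 55; V ≈ 6.29 × 55^0.649 ≈ 84.75 kt.
Cyclone Lan: ΔP = 26; V ≈ 6.29 × 26^0.649 ≈ 52.12 kt.
Difference ≈ 84.75 − 52.12 = 32.63 → 33 kt.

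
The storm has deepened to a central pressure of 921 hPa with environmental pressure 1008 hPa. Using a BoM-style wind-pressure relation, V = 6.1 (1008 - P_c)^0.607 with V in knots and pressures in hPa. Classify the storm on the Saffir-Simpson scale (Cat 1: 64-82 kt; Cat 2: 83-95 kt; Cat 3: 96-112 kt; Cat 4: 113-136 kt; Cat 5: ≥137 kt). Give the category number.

2

ΔP = 1008 − 921 = 87 hPa.
V ≈ 6.1 × 87^0.607 = 6.1 × 15.04 ≈ 92 kt.
92 kt falls in the Category 2 band.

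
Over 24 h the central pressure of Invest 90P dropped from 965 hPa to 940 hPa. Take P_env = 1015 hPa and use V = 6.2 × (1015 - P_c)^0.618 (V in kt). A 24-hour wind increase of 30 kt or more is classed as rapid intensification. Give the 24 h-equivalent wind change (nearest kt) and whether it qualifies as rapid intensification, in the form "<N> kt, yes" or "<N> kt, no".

V₁: ΔP = 50, V ≈ 6.2 × 50^0.618 ≈ 69.56 kt.
V₂: ΔP = 75, V ≈ 6.2 × 75^0.618 ≈ 89.37 kt.
ΔV over 24 h = 19.81 kt → 24 h equivalent = 19.81 × 24/24 ≈ 19.81 kt.
20 kt < 30 kt ⇒ not rapid intensification.

20 kt, no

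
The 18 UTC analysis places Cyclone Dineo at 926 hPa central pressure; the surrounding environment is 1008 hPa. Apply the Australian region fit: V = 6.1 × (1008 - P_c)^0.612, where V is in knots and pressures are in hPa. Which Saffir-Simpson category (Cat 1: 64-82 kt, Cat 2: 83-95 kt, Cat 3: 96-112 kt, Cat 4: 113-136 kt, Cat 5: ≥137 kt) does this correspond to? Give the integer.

ΔP = 1008 − 926 = 82 hPa.
V ≈ 6.1 × 82^0.612 = 6.1 × 14.83 ≈ 90 kt.
90 kt falls in the Category 2 band.

2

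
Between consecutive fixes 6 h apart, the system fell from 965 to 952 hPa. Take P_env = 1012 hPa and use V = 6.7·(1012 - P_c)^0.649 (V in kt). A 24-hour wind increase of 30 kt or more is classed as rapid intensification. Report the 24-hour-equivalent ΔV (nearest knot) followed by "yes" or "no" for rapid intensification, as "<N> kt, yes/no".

56 kt, yes

V₁: ΔP = 47, V ≈ 6.7 × 47^0.649 ≈ 81.52 kt.
V₂: ΔP = 60, V ≈ 6.7 × 60^0.649 ≈ 95.52 kt.
ΔV over 6 h = 14.00 kt → 24 h equivalent = 14.00 × 24/6 ≈ 56.00 kt.
56 kt ≥ 30 kt ⇒ rapid intensification.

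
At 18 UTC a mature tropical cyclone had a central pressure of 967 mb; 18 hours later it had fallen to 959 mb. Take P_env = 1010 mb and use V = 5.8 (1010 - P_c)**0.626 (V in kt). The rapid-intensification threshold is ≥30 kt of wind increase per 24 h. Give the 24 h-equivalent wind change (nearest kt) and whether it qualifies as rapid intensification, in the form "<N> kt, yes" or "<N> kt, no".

9 kt, no

V₁: ΔP = 43, V ≈ 5.8 × 43^0.626 ≈ 61.09 kt.
V₂: ΔP = 51, V ≈ 5.8 × 51^0.626 ≈ 67.98 kt.
ΔV over 18 h = 6.89 kt → 24 h equivalent = 6.89 × 24/18 ≈ 9.19 kt.
9 kt < 30 kt ⇒ not rapid intensification.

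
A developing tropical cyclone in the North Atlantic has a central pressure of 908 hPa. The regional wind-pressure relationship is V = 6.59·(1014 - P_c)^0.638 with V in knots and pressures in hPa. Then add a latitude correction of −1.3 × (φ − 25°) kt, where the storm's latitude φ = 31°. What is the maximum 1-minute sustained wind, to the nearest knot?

ΔP = 1014 − 908 = 106 hPa.
106^0.638 ≈ 19.595.
V ≈ 6.59 × 19.595 ≈ 129.1 kt.
Latitude correction: −1.3 × (31 − 25) = -7.8 kt.
Corrected V ≈ 121.3 kt → 121 kt.

121 kt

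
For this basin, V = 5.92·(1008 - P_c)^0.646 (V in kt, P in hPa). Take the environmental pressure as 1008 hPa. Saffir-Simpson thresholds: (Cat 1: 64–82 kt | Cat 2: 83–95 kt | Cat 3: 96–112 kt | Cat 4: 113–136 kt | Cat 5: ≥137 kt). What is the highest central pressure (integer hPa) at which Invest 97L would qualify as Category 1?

968 hPa

Category 1 begins at V = 64 kt.
Required ΔP = (64/5.92)^(1/0.646) = 10.811^1.548 ≈ 39.85 hPa.
P_c ≤ 1008 − 39.85 = 968.15, so the highest integer P_c is 968 hPa.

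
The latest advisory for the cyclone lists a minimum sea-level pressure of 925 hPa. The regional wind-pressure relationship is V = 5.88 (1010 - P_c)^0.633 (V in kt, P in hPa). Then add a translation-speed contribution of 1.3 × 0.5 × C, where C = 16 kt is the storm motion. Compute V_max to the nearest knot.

ΔP = 1010 − 925 = 85 hPa.
85^0.633 ≈ 16.646.
V ≈ 5.88 × 16.646 ≈ 97.9 kt.
Translation term: 1.3 × 0.5 × 16 = 10.4 kt.
Corrected V ≈ 108.3 kt → 108 kt.

108 kt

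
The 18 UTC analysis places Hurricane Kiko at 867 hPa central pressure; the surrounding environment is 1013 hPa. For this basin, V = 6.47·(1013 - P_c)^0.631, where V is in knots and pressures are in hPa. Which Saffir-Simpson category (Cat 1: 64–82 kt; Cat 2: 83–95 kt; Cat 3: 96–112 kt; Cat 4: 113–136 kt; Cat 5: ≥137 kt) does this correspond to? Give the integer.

ΔP = 1013 − 867 = 146 hPa.
V ≈ 6.47 × 146^0.631 = 6.47 × 23.21 ≈ 150 kt.
150 kt falls in the Category 5 band.

5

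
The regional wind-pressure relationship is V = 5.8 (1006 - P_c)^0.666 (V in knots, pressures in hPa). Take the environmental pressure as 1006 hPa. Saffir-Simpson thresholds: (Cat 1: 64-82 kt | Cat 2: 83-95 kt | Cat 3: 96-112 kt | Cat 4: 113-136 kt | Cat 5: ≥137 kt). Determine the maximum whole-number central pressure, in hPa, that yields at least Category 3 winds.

938 hPa

Category 3 begins at V = 96 kt.
Required ΔP = (96/5.8)^(1/0.666) = 16.552^1.502 ≈ 67.62 hPa.
P_c ≤ 1006 − 67.62 = 938.38, so the highest integer P_c is 938 hPa.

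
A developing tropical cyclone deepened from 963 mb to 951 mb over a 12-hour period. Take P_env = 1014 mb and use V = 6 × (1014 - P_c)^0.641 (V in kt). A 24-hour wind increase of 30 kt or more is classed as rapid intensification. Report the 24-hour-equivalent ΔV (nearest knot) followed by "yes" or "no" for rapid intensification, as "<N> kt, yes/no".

V₁: ΔP = 51, V ≈ 6 × 51^0.641 ≈ 74.59 kt.
V₂: ΔP = 63, V ≈ 6 × 63^0.641 ≈ 85.41 kt.
ΔV over 12 h = 10.82 kt → 24 h equivalent = 10.82 × 24/12 ≈ 21.64 kt.
22 kt < 30 kt ⇒ not rapid intensification.

22 kt, no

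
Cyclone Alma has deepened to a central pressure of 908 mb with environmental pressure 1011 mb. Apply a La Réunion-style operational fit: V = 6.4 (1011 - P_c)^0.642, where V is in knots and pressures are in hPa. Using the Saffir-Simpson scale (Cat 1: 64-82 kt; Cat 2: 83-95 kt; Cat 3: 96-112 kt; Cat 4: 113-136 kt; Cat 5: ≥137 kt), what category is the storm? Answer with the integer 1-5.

ΔP = 1011 − 908 = 103 mb.
V ≈ 6.4 × 103^0.642 = 6.4 × 19.60 ≈ 125 kt.
125 kt falls in the Category 4 band.

4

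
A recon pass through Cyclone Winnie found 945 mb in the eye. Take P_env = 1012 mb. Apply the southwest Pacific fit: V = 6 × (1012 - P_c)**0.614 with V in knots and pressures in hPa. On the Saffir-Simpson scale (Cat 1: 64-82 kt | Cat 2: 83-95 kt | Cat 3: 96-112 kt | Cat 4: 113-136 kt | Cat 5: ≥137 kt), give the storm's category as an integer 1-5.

ΔP = 1012 − 945 = 67 mb.
V ≈ 6 × 67^0.614 = 6 × 13.22 ≈ 79 kt.
79 kt falls in the Category 1 band.

1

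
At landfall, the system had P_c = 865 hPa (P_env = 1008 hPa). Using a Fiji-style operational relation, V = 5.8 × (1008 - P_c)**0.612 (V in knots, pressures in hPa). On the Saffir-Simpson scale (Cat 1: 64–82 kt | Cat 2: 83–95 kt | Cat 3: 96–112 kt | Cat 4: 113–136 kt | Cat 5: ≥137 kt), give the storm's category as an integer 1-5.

ΔP = 1008 − 865 = 143 hPa.
V ≈ 5.8 × 143^0.612 = 5.8 × 20.85 ≈ 121 kt.
121 kt falls in the Category 4 band.

4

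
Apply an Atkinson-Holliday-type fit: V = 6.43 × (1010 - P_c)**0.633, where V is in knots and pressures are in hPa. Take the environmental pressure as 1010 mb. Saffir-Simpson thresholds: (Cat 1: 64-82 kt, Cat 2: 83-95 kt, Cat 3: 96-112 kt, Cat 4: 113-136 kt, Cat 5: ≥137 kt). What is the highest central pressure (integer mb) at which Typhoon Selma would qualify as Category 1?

Category 1 begins at V = 64 kt.
Required ΔP = (64/6.43)^(1/0.633) = 9.953^1.580 ≈ 37.72 mb.
P_c ≤ 1010 − 37.72 = 972.28, so the highest integer P_c is 972 mb.

972 mb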